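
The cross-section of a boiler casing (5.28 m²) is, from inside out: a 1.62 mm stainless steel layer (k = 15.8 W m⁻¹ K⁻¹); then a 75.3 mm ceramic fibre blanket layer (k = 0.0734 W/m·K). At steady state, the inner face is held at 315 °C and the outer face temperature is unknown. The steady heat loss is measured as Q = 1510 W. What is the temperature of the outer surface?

Sum the resistances:
  R_stainless steel = L/(kA) = 0.00162/(15.8·5.28) = 1.942×10^-5 K/W
  R_ceramic fibre blanket = L/(kA) = 0.0753/(0.0734·5.28) = 0.1943 K/W
ΣR = 0.1943 K/W
ΔT = Q·ΣR = 1510 × 0.1943 = 293.4 K
Heat flows outward, so T_out = T_in − ΔT = 315 − 293.4 = 21.6 °C

T_out = 21.6 °C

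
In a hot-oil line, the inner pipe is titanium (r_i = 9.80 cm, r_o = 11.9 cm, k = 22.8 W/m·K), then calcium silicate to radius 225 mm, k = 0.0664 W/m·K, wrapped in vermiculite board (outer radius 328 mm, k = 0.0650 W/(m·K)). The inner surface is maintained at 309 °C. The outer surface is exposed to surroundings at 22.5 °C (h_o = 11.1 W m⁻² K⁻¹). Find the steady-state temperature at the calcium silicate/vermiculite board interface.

Resistance network (inner→outer):
  R'_titanium = ln(0.119/0.0980)/(2πk) = 0.1942/(2π·22.8) = 0.001355 m·K/W
  R'_calcium silicate = ln(0.225/0.119)/(2πk) = 0.6370/(2π·0.0664) = 1.527 m·K/W
  R'_vermiculite board = ln(0.328/0.225)/(2πk) = 0.3769/(2π·0.0650) = 0.9229 m·K/W
  R'_conv,out = 1/(2πr h) = 1/(2π·0.328·11.1) = 0.04371 m·K/W
ΣR = 0.001355 + 1.527 + 0.9229 + 0.04371 = 2.495 m·K/W
Q' = ΔT/ΣR = (309 °C − 22.5 °C)/2.495 = 114.8 W/m
From the inner boundary to the calcium silicate/vermiculite board interface, ΣR_partial = 1.528 m·K/W.
T_interface = T_in − Q'·ΣR_partial = 309 °C − (114.8)(1.528) = 134 °C

T = 134 °C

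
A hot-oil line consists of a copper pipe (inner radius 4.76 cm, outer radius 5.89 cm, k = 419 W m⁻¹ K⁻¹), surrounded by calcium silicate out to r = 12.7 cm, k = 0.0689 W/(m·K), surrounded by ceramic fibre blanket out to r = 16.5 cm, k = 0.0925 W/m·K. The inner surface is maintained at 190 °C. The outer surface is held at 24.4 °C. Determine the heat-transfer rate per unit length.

Q' = 74.4 W/m

Series thermal resistances, inner to outer:
  R'_copper = ln(0.0589/0.0476)/(2πk) = 0.2130/(2π·419) = 8.091×10^-5 m·K/W
  R'_calcium silicate = ln(0.127/0.0589)/(2πk) = 0.7683/(2π·0.0689) = 1.775 m·K/W
  R'_ceramic fibre blanket = ln(0.165/0.127)/(2πk) = 0.2618/(2π·0.0925) = 0.4504 m·K/W
ΣR = 8.091×10^-5 + 1.775 + 0.4504 = 2.225 m·K/W
Q' = ΔT/ΣR = (190 °C − 24.4 °C)/2.225 = 74.4 W/m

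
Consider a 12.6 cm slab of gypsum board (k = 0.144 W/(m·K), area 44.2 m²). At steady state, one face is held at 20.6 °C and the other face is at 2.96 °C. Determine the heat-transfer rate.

Q = 891 W

Q = kA·ΔT/L = 0.144 × 44.2 × |20.6 °C − 2.96 °C| / 0.126 = 891 W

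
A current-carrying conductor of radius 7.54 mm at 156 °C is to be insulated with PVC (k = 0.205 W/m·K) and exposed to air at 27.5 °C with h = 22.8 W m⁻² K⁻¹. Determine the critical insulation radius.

r_cr = 0.899 cm

For a cylinder, r_cr = k_ins/h = 0.205/22.8 = 0.00899 m = 0.899 cm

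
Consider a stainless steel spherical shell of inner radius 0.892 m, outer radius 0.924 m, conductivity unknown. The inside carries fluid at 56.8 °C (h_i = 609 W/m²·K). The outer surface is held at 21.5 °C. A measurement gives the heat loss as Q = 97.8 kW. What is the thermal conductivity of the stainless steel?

ΣR = ΔT/Q = |56.8 − 21.5|/97800 = 3.609×10^-4 K/W
Known resistances:
  R_conv,in = 1/(4πr²h) = 1/(4π·0.892²·609) = 1.642×10^-4 K/W
R_stainless steel = ΣR − ΣR_known = 3.609×10^-4 − 1.642×10^-4 = 1.967×10^-4 K/W
(1/r₁−1/r₂)/(4πk) = 1.967×10^-4 ⇒ k = 0.03883/(4π·1.967×10^-4) = 15.7 W/m·K

k = 15.7 W/m·K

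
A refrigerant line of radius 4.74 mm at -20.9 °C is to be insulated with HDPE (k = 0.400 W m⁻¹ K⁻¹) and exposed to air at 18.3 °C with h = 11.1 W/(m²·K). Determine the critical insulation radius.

For a cylinder, r_cr = k_ins/h = 0.400/11.1 = 0.0360 m = 3.60 cm

r_cr = 3.60 cm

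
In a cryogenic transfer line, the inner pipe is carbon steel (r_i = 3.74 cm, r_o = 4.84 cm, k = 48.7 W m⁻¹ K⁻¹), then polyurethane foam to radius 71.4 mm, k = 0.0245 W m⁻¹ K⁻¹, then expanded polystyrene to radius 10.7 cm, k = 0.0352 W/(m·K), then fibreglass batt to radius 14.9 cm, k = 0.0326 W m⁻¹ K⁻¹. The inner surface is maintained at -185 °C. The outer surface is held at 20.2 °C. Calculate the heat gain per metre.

Series thermal resistances, inner to outer:
  R'_carbon steel = ln(0.0484/0.0374)/(2πk) = 0.2578/(2π·48.7) = 8.426×10^-4 m·K/W
  R'_polyurethane foam = ln(0.0714/0.0484)/(2πk) = 0.3888/(2π·0.0245) = 2.526 m·K/W
  R'_expanded polystyrene = ln(0.107/0.0714)/(2πk) = 0.4045/(2π·0.0352) = 1.829 m·K/W
  R'_fibreglass batt = ln(0.149/0.107)/(2πk) = 0.3311/(2π·0.0326) = 1.617 m·K/W
ΣR = 8.426×10^-4 + 2.526 + 1.829 + 1.617 = 5.973 m·K/W
Q' = ΔT/ΣR = (-185 °C − 20.2 °C)/5.973 = -34.4 W/m
(Negative Q' ⇒ heat flows inward; heat gain = 34.4 W/m.)

Q' = 34.4 W/m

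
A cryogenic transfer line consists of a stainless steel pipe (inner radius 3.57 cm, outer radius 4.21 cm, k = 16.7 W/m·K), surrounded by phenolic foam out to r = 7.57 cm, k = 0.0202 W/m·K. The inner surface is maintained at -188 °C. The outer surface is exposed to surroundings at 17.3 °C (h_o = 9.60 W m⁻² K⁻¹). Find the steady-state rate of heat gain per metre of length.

Q' = 42.4 W/m

Series thermal resistances, inner to outer:
  R'_stainless steel = ln(0.0421/0.0357)/(2πk) = 0.1649/(2π·16.7) = 0.001572 m·K/W
  R'_phenolic foam = ln(0.0757/0.0421)/(2πk) = 0.5867/(2π·0.0202) = 4.623 m·K/W
  R'_conv,out = 1/(2πr h) = 1/(2π·0.0757·9.60) = 0.2190 m·K/W
ΣR = 0.001572 + 4.623 + 0.2190 = 4.844 m·K/W
Q' = ΔT/ΣR = (-188 °C − 17.3 °C)/4.844 = -42.4 W/m
(Negative Q' ⇒ heat flows inward; heat gain = 42.4 W/m.)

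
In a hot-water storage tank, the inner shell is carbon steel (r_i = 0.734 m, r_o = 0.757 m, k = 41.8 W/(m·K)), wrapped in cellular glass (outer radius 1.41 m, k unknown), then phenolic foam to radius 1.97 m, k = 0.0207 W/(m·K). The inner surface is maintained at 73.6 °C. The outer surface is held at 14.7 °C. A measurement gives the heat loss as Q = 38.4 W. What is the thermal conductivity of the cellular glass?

k = 0.0642 W/m·K

ΣR = ΔT/Q = |73.6 − 14.7|/38.4 = 1.534 K/W
Known resistances:
  R_carbon steel = (1/0.734 − 1/0.757)/(4πk) = 0.04139/(4π·41.8) = 7.880×10^-5 K/W
  R_phenolic foam = (1/1.41 − 1/1.97)/(4πk) = 0.2016/(4π·0.0207) = 0.7750 K/W
R_cellular glass = ΣR − ΣR_known = 1.534 − 0.7751 = 0.7589 K/W
(1/r₁−1/r₂)/(4πk) = 0.7589 ⇒ k = 0.6118/(4π·0.7589) = 0.0642 W/m·K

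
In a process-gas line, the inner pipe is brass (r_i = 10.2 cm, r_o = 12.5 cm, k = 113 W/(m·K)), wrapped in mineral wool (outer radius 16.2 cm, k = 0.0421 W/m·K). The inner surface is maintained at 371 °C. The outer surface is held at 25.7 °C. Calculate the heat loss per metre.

Q' = 352 W/m

Treat each layer as a resistance in series:
  R'_brass = ln(0.125/0.102)/(2πk) = 0.2033/(2π·113) = 2.864×10^-4 m·K/W
  R'_mineral wool = ln(0.162/0.125)/(2πk) = 0.2593/(2π·0.0421) = 0.9802 m·K/W
ΣR = 2.864×10^-4 + 0.9802 = 0.9805 m·K/W
Q' = ΔT/ΣR = (371 °C − 25.7 °C)/0.9805 = 352 W/m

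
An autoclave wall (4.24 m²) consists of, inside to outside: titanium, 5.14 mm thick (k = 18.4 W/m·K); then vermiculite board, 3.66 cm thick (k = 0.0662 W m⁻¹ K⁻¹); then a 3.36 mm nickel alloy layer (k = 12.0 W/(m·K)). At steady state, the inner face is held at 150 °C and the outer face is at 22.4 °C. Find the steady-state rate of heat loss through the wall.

Q = 978 W

Treat each layer as a resistance in series:
  R_titanium = L/(kA) = 0.00514/(18.4·4.24) = 6.588×10^-5 K/W
  R_vermiculite board = L/(kA) = 0.0366/(0.0662·4.24) = 0.1304 K/W
  R_nickel alloy = L/(kA) = 0.00336/(12.0·4.24) = 6.604×10^-5 K/W
ΣR = 6.588×10^-5 + 0.1304 + 6.604×10^-5 = 0.1305 K/W
Q = ΔT/ΣR = (150 °C − 22.4 °C)/0.1305 = 978 W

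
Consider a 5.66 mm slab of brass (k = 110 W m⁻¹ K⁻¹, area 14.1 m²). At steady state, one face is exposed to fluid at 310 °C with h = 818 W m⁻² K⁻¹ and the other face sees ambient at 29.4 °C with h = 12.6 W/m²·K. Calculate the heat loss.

Series thermal resistances, inner to outer:
  R_conv,in = 1/(hA) = 1/(818·14.1) = 8.670×10^-5 K/W
  R_brass = L/(kA) = 0.00566/(110·14.1) = 3.649×10^-6 K/W
  R_conv,out = 1/(hA) = 1/(12.6·14.1) = 0.005629 K/W
ΣR = 8.670×10^-5 + 3.649×10^-6 + 0.005629 = 0.005719 K/W
Q = ΔT/ΣR = (310 °C − 29.4 °C)/0.005719 = 49100 W

Q = 49100 W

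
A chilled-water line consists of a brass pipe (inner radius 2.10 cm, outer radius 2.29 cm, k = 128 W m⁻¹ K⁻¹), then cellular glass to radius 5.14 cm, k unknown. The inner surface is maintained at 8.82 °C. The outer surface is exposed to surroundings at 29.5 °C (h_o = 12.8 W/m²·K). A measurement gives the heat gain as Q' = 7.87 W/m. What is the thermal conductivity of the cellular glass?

k = 0.0539 W/m·K

ΣR = ΔT/Q' = |8.82 − 29.5|/7.87 = 2.628 m·K/W
Known resistances:
  R'_brass = ln(0.0229/0.0210)/(2πk) = 0.08661/(2π·128) = 1.077×10^-4 m·K/W
  R'_conv,out = 1/(2πr h) = 1/(2π·0.0514·12.8) = 0.2419 m·K/W
R_cellular glass = ΣR − ΣR_known = 2.628 − 0.2420 = 2.386 m·K/W
ln(r₂/r₁)/(2πk) = 2.386 ⇒ k = 0.8085/(2π·2.386) = 0.0539 W/m·K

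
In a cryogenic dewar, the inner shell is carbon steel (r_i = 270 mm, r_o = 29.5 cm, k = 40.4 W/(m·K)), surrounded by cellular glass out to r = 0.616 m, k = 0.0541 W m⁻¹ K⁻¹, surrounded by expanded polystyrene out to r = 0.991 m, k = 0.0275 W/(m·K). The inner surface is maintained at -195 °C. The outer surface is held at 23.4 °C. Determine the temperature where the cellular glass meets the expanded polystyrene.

T = -65.3 °C

Treat each layer as a resistance in series:
  R_carbon steel = (1/0.270 − 1/0.295)/(4πk) = 0.3139/(4π·40.4) = 6.182×10^-4 K/W
  R_cellular glass = (1/0.295 − 1/0.616)/(4πk) = 1.766/(4π·0.0541) = 2.598 K/W
  R_expanded polystyrene = (1/0.616 − 1/0.991)/(4πk) = 0.6143/(4π·0.0275) = 1.778 K/W
ΣR = 6.182×10^-4 + 2.598 + 1.778 = 4.377 K/W
Q = ΔT/ΣR = (-195 °C − 23.4 °C)/4.377 = -49.90 W
From the inner boundary to the cellular glass/expanded polystyrene interface, ΣR_partial = 2.599 K/W.
T_interface = T_in − Q·ΣR_partial = -195 °C − (-49.90)(2.599) = -65.3 °C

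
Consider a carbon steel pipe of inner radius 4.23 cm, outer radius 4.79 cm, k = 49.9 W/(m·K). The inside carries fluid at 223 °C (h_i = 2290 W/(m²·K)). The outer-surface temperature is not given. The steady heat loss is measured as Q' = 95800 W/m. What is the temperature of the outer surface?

T_out = 27.6 °C

Sum the resistances:
  R'_conv,in = 1/(2πr h) = 1/(2π·0.0423·2290) = 0.001643 m·K/W
  R'_carbon steel = ln(0.0479/0.0423)/(2πk) = 0.1243/(2π·49.9) = 3.965×10^-4 m·K/W
ΣR = 0.002040 m·K/W
ΔT = Q'·ΣR = 95800 × 0.002040 = 195.4 K
Heat flows outward, so T_out = T_in − ΔT = 223 − 195.4 = 27.6 °C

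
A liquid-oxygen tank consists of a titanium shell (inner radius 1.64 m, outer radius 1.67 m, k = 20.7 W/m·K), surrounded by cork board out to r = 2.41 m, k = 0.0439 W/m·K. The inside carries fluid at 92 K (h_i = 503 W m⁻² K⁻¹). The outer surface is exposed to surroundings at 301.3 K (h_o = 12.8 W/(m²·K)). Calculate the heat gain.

Series thermal resistances, inner to outer:
  R_conv,in = 1/(4πr²h) = 1/(4π·1.64²·503) = 5.882×10^-5 K/W
  R_titanium = (1/1.64 − 1/1.67)/(4πk) = 0.01095/(4π·20.7) = 4.211×10^-5 K/W
  R_cork board = (1/1.67 − 1/2.41)/(4πk) = 0.1839/(4π·0.0439) = 0.3333 K/W
  R_conv,out = 1/(4πr²h) = 1/(4π·2.41²·12.8) = 0.001070 K/W
ΣR = 5.882×10^-5 + 4.211×10^-5 + 0.3333 + 0.001070 = 0.3345 K/W
Q = ΔT/ΣR = (92 K − 301.3 K)/0.3345 = -626 W
(Negative Q ⇒ heat flows inward; heat gain = 626 W.)

Q = 626 W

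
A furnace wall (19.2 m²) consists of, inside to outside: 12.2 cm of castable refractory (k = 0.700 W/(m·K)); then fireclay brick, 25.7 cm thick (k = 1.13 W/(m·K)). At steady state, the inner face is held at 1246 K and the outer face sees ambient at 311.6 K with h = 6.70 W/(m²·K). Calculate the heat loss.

Resistance network (inner→outer):
  R_castable refractory = L/(kA) = 0.122/(0.700·19.2) = 0.009077 K/W
  R_fireclay brick = L/(kA) = 0.257/(1.13·19.2) = 0.01185 K/W
  R_conv,out = 1/(hA) = 1/(6.70·19.2) = 0.007774 K/W
ΣR = 0.009077 + 0.01185 + 0.007774 = 0.02870 K/W
Q = ΔT/ΣR = (1246 K − 311.6 K)/0.02870 = 32600 W

Q = 32600 W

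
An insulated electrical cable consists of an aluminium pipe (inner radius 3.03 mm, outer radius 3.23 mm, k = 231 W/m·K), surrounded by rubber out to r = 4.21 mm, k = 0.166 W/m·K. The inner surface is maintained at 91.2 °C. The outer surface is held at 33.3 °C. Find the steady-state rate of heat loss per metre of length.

Series thermal resistances, inner to outer:
  R'_aluminium = ln(0.00323/0.00303)/(2πk) = 0.06392/(2π·231) = 4.404×10^-5 m·K/W
  R'_rubber = ln(0.00421/0.00323)/(2πk) = 0.2650/(2π·0.166) = 0.2541 m·K/W
ΣR = 4.404×10^-5 + 0.2541 = 0.2541 m·K/W
Q' = ΔT/ΣR = (91.2 °C − 33.3 °C)/0.2541 = 228 W/m

Q' = 228 W/m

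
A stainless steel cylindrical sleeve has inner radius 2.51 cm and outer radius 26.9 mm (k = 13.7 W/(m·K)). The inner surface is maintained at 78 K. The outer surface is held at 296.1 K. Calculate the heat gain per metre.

Q' = 271 kW/m

Q' = 2πk·ΔT/ln(r₂/r₁) = 2π × 13.7 × 218.1 / ln(0.0269/0.0251) = 2.71×10^5 W/m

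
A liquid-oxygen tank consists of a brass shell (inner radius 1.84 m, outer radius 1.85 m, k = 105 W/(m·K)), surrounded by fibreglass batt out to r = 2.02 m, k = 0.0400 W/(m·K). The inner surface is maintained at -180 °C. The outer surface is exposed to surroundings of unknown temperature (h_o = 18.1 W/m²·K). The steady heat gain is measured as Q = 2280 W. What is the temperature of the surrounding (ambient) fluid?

T_out = 28.8 °C

Sum the resistances:
  R_brass = (1/1.84 − 1/1.85)/(4πk) = 0.002938/(4π·105) = 2.226×10^-6 K/W
  R_fibreglass batt = (1/1.85 − 1/2.02)/(4πk) = 0.04549/(4π·0.0400) = 0.09050 K/W
  R_conv,out = 1/(4πr²h) = 1/(4π·2.02²·18.1) = 0.001077 K/W
ΣR = 0.09158 K/W
ΔT = Q·ΣR = 2280 × 0.09158 = 208.8 K
Heat flows inward, so T_out = T_in + ΔT = -180 + 208.8 = 28.8 °C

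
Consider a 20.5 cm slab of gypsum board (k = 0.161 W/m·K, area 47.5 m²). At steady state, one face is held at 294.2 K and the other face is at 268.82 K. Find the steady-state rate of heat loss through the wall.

Q = 947 W

Q = kA·ΔT/L = 0.161 × 47.5 × |294.2 K − 268.82 K| / 0.205 = 947 W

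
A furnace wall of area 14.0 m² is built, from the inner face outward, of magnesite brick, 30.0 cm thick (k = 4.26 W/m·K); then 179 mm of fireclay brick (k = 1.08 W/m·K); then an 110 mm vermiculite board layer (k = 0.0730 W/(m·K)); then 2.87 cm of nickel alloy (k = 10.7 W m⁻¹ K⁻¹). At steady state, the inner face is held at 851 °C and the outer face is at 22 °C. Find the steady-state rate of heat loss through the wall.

Q = 6650 W

Treat each layer as a resistance in series:
  R_magnesite brick = L/(kA) = 0.300/(4.26·14.0) = 0.005030 K/W
  R_fireclay brick = L/(kA) = 0.179/(1.08·14.0) = 0.01184 K/W
  R_vermiculite board = L/(kA) = 0.110/(0.0730·14.0) = 0.1076 K/W
  R_nickel alloy = L/(kA) = 0.0287/(10.7·14.0) = 1.916×10^-4 K/W
ΣR = 0.005030 + 0.01184 + 0.1076 + 1.916×10^-4 = 0.1247 K/W
Q = ΔT/ΣR = (851 °C − 22 °C)/0.1247 = 6650 W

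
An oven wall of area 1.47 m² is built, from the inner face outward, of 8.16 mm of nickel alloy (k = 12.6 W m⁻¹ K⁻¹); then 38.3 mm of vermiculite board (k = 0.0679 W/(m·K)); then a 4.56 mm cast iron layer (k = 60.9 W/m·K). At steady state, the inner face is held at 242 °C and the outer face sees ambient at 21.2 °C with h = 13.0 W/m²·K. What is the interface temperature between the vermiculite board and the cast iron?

T = 47.7 °C

Treat each layer as a resistance in series:
  R_nickel alloy = L/(kA) = 0.00816/(12.6·1.47) = 4.406×10^-4 K/W
  R_vermiculite board = L/(kA) = 0.0383/(0.0679·1.47) = 0.3837 K/W
  R_cast iron = L/(kA) = 0.00456/(60.9·1.47) = 5.094×10^-5 K/W
  R_conv,out = 1/(hA) = 1/(13.0·1.47) = 0.05233 K/W
ΣR = 4.406×10^-4 + 0.3837 + 5.094×10^-5 + 0.05233 = 0.4365 K/W
Q = ΔT/ΣR = (242 °C − 21.2 °C)/0.4365 = 505.8 W
From the inner boundary to the vermiculite board/cast iron interface, ΣR_partial = 0.3841 K/W.
T_interface = T_in − Q·ΣR_partial = 242 °C − (505.8)(0.3841) = 47.7 °C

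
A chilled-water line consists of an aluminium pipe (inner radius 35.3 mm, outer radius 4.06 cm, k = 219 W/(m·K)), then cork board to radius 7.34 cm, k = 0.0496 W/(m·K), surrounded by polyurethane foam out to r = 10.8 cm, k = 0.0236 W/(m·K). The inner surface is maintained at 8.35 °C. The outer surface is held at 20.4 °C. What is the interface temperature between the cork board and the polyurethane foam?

T = 13.4 °C

Treat each layer as a resistance in series:
  R'_aluminium = ln(0.0406/0.0353)/(2πk) = 0.1399/(2π·219) = 1.017×10^-4 m·K/W
  R'_cork board = ln(0.0734/0.0406)/(2πk) = 0.5922/(2π·0.0496) = 1.900 m·K/W
  R'_polyurethane foam = ln(0.108/0.0734)/(2πk) = 0.3862/(2π·0.0236) = 2.605 m·K/W
ΣR = 1.017×10^-4 + 1.900 + 2.605 = 4.505 m·K/W
Q' = ΔT/ΣR = (8.35 °C − 20.4 °C)/4.505 = -2.675 W/m
From the inner boundary to the cork board/polyurethane foam interface, ΣR_partial = 1.900 m·K/W.
T_interface = T_in − Q'·ΣR_partial = 8.35 °C − (-2.675)(1.900) = 13.4 °C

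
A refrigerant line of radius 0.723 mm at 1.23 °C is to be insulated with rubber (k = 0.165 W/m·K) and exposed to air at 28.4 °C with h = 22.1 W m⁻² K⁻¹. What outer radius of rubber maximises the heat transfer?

For a cylinder, r_cr = k_ins/h = 0.165/22.1 = 0.00747 m = 0.747 cm

r_cr = 0.747 cm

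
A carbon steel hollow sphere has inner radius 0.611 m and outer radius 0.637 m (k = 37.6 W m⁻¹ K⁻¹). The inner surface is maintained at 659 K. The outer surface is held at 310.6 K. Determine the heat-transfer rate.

Q = 2460 kW

Q = 4πk·ΔT/(1/r₁ − 1/r₂) = 4π × 37.6 × 348.4 / (1/0.611 − 1/0.637) = 2.46×10^6 W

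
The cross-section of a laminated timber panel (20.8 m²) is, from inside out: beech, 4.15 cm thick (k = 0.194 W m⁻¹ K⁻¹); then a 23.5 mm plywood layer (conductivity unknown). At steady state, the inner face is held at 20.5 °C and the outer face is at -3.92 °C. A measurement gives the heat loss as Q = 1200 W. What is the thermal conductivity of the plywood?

k = 0.112 W/m·K

ΣR = ΔT/Q = |20.5 − -3.92|/1200 = 0.02035 K/W
Known resistances:
  R_beech = L/(kA) = 0.0415/(0.194·20.8) = 0.01028 K/W
R_plywood = ΣR − ΣR_known = 0.02035 − 0.01028 = 0.01007 K/W
L/(kA) = 0.01007 ⇒ k = 0.0235/(0.01007·20.8) = 0.112 W/m·K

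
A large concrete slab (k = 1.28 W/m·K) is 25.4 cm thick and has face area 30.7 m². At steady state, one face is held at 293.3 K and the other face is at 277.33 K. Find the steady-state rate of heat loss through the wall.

Q = 2.47 kW

Q = kA·ΔT/L = 1.28 × 30.7 × |293.3 K − 277.33 K| / 0.254 = 2470 W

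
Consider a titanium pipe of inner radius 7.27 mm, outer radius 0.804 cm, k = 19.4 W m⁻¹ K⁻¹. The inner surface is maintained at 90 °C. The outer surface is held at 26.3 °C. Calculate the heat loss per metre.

Q' = 77100 W/m

Q' = 2πk·ΔT/ln(r₂/r₁) = 2π × 19.4 × 63.7 / ln(0.00804/0.00727) = 77100 W/m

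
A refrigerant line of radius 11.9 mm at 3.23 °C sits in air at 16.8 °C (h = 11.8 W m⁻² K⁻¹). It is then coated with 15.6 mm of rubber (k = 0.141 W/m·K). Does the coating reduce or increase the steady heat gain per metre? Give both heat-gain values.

reduces: 12.0 → 9.45 W/m

Critical radius for a cylinder: r_cr = k/h = 0.0119 m = 1.19 cm.
Outer radius after coating: r₂ = 0.0119 + 0.0156 = 0.0275 m.
r₁ < r_cr < r₂: heat gain rises to a maximum at r_cr then falls. Whether the coating helps depends on whether Q(r₂) has dropped back below Q(r₁).
Bare: R = 1/(2πr₁h) = 1.133 m·K/W; Q = 13.57/1.133 = 12.0 W/m.
Coated: R = R_cond + R_conv = 1.436 m·K/W; Q = 13.57/1.436 = 9.45 W/m.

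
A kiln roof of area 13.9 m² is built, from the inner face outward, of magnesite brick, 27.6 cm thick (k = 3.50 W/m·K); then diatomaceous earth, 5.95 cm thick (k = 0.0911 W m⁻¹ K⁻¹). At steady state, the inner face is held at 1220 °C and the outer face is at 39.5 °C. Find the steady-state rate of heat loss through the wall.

Series thermal resistances, inner to outer:
  R_magnesite brick = L/(kA) = 0.276/(3.50·13.9) = 0.005673 K/W
  R_diatomaceous earth = L/(kA) = 0.0595/(0.0911·13.9) = 0.04699 K/W
ΣR = 0.005673 + 0.04699 = 0.05266 K/W
Q = ΔT/ΣR = (1220 °C − 39.5 °C)/0.05266 = 22400 W

Q = 22.4 kW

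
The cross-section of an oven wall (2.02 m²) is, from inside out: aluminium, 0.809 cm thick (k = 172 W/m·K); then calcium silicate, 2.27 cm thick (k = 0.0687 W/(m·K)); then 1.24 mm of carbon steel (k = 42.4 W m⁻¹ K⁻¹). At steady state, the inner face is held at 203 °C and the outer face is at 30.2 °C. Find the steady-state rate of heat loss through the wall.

Treat each layer as a resistance in series:
  R_aluminium = L/(kA) = 0.00809/(172·2.02) = 2.328×10^-5 K/W
  R_calcium silicate = L/(kA) = 0.0227/(0.0687·2.02) = 0.1636 K/W
  R_carbon steel = L/(kA) = 0.00124/(42.4·2.02) = 1.448×10^-5 K/W
ΣR = 2.328×10^-5 + 0.1636 + 1.448×10^-5 = 0.1636 K/W
Q = ΔT/ΣR = (203 °C − 30.2 °C)/0.1636 = 1060 W

Q = 1060 W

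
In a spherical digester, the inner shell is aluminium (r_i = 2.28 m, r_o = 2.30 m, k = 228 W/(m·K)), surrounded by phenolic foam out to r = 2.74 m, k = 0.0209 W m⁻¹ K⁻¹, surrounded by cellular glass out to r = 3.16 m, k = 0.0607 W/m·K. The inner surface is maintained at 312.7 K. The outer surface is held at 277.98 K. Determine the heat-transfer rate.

Q = 105 W

Treat each layer as a resistance in series:
  R_aluminium = (1/2.28 − 1/2.30)/(4πk) = 0.003814/(4π·228) = 1.331×10^-6 K/W
  R_phenolic foam = (1/2.30 − 1/2.74)/(4πk) = 0.06982/(4π·0.0209) = 0.2658 K/W
  R_cellular glass = (1/2.74 − 1/3.16)/(4πk) = 0.04851/(4π·0.0607) = 0.06359 K/W
ΣR = 1.331×10^-6 + 0.2658 + 0.06359 = 0.3294 K/W
Q = ΔT/ΣR = (312.7 K − 277.98 K)/0.3294 = 105 W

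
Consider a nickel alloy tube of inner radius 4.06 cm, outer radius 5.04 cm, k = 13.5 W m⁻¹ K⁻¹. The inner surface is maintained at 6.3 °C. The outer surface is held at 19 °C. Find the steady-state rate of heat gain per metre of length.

Q' = 2πk·ΔT/ln(r₂/r₁) = 2π × 13.5 × 12.7 / ln(0.0504/0.0406) = 4980 W/m

Q' = 4.98 kW/m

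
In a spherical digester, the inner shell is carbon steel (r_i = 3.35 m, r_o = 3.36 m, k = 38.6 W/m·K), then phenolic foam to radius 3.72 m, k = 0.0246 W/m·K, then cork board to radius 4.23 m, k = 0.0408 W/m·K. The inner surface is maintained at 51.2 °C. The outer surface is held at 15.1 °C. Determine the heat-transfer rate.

Resistance network (inner→outer):
  R_carbon steel = (1/3.35 − 1/3.36)/(4πk) = 8.884×10^-4/(4π·38.6) = 1.832×10^-6 K/W
  R_phenolic foam = (1/3.36 − 1/3.72)/(4πk) = 0.02880/(4π·0.0246) = 0.09317 K/W
  R_cork board = (1/3.72 − 1/4.23)/(4πk) = 0.03241/(4π·0.0408) = 0.06321 K/W
ΣR = 1.832×10^-6 + 0.09317 + 0.06321 = 0.1564 K/W
Q = ΔT/ΣR = (51.2 °C − 15.1 °C)/0.1564 = 231 W

Q = 231 W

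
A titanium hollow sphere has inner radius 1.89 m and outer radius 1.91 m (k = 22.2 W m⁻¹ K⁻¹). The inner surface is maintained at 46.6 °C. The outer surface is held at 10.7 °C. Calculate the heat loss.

Q = 1810 kW

Q = 4πk·ΔT/(1/r₁ − 1/r₂) = 4π × 22.2 × 35.9 / (1/1.89 − 1/1.91) = 1.81×10^6 W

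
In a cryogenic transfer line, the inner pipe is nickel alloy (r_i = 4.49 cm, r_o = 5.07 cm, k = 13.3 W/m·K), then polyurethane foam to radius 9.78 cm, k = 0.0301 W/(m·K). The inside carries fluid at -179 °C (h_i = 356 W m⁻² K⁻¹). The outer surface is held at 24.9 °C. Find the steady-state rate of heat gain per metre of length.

Series thermal resistances, inner to outer:
  R'_conv,in = 1/(2πr h) = 1/(2π·0.0449·356) = 0.009957 m·K/W
  R'_nickel alloy = ln(0.0507/0.0449)/(2πk) = 0.1215/(2π·13.3) = 0.001454 m·K/W
  R'_polyurethane foam = ln(0.0978/0.0507)/(2πk) = 0.6570/(2π·0.0301) = 3.474 m·K/W
ΣR = 0.009957 + 0.001454 + 3.474 = 3.485 m·K/W
Q' = ΔT/ΣR = (-179 °C − 24.9 °C)/3.485 = -58.5 W/m
(Negative Q' ⇒ heat flows inward; heat gain = 58.5 W/m.)

Q' = 58.5 W/m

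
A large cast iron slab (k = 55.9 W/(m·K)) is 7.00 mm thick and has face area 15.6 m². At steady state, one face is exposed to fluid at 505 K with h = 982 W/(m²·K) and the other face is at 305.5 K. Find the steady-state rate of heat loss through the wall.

Series thermal resistances, inner to outer:
  R_conv,in = 1/(hA) = 1/(982·15.6) = 6.528×10^-5 K/W
  R_cast iron = L/(kA) = 0.00700/(55.9·15.6) = 8.027×10^-6 K/W
ΣR = 6.528×10^-5 + 8.027×10^-6 = 7.331×10^-5 K/W
Q = ΔT/ΣR = (505 K − 305.5 K)/7.331×10^-5 = 2.72×10^6 W

Q = 2720 kW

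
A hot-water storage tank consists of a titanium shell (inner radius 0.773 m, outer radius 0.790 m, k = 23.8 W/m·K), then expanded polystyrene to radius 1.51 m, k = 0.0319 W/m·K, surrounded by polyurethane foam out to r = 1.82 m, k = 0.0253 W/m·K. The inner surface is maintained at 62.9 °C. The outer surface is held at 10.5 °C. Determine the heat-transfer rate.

Treat each layer as a resistance in series:
  R_titanium = (1/0.773 − 1/0.790)/(4πk) = 0.02784/(4π·23.8) = 9.308×10^-5 K/W
  R_expanded polystyrene = (1/0.790 − 1/1.51)/(4πk) = 0.6036/(4π·0.0319) = 1.506 K/W
  R_polyurethane foam = (1/1.51 − 1/1.82)/(4πk) = 0.1128/(4π·0.0253) = 0.3548 K/W
ΣR = 9.308×10^-5 + 1.506 + 0.3548 = 1.861 K/W
Q = ΔT/ΣR = (62.9 °C − 10.5 °C)/1.861 = 28.2 W

Q = 28.2 W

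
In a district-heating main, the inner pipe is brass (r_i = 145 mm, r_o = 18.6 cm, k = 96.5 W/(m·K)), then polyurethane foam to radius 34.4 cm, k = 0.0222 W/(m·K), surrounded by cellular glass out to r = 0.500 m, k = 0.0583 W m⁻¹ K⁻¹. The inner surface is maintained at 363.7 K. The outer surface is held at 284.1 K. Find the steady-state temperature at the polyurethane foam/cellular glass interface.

Resistance network (inner→outer):
  R'_brass = ln(0.186/0.145)/(2πk) = 0.2490/(2π·96.5) = 4.107×10^-4 m·K/W
  R'_polyurethane foam = ln(0.344/0.186)/(2πk) = 0.6149/(2π·0.0222) = 4.408 m·K/W
  R'_cellular glass = ln(0.500/0.344)/(2πk) = 0.3740/(2π·0.0583) = 1.021 m·K/W
ΣR = 4.107×10^-4 + 4.408 + 1.021 = 5.429 m·K/W
Q' = ΔT/ΣR = (363.7 K − 284.1 K)/5.429 = 14.66 W/m
From the inner boundary to the polyurethane foam/cellular glass interface, ΣR_partial = 4.408 m·K/W.
T_interface = T_in − Q'·ΣR_partial = 363.7 K − (14.66)(4.408) = 299.1 K

T = 299.1 K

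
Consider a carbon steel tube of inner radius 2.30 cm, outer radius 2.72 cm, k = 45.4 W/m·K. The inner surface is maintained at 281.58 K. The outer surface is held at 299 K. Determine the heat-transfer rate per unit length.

Q' = 29.6 kW/m

Q' = 2πk·ΔT/ln(r₂/r₁) = 2π × 45.4 × 17.42 / ln(0.0272/0.0230) = 29600 W/m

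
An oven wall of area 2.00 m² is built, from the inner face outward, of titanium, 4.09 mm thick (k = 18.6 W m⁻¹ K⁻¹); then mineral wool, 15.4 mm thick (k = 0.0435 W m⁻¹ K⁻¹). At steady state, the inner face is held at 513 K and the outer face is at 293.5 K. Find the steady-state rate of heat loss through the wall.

Q = 1240 W

Resistance network (inner→outer):
  R_titanium = L/(kA) = 0.00409/(18.6·2.00) = 1.099×10^-4 K/W
  R_mineral wool = L/(kA) = 0.0154/(0.0435·2.00) = 0.1770 K/W
ΣR = 1.099×10^-4 + 0.1770 = 0.1771 K/W
Q = ΔT/ΣR = (513 K − 293.5 K)/0.1771 = 1240 W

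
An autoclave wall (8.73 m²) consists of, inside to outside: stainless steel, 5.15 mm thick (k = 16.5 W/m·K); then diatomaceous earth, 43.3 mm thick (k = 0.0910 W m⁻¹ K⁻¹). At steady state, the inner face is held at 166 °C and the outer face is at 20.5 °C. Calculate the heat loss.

Q = 2.67 kW

Resistance network (inner→outer):
  R_stainless steel = L/(kA) = 0.00515/(16.5·8.73) = 3.575×10^-5 K/W
  R_diatomaceous earth = L/(kA) = 0.0433/(0.0910·8.73) = 0.05450 K/W
ΣR = 3.575×10^-5 + 0.05450 = 0.05454 K/W
Q = ΔT/ΣR = (166 °C − 20.5 °C)/0.05454 = 2670 W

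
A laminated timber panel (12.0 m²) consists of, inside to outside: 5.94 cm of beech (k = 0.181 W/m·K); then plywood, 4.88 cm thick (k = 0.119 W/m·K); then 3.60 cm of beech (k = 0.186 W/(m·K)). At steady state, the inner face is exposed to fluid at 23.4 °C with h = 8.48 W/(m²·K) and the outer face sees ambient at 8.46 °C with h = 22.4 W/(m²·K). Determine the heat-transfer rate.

Resistance network (inner→outer):
  R_conv,in = 1/(hA) = 1/(8.48·12.0) = 0.009827 K/W
  R_beech = L/(kA) = 0.0594/(0.181·12.0) = 0.02735 K/W
  R_plywood = L/(kA) = 0.0488/(0.119·12.0) = 0.03417 K/W
  R_beech = L/(kA) = 0.0360/(0.186·12.0) = 0.01613 K/W
  R_conv,out = 1/(hA) = 1/(22.4·12.0) = 0.003720 K/W
ΣR = 0.009827 + 0.02735 + 0.03417 + 0.01613 + 0.003720 = 0.09120 K/W
Q = ΔT/ΣR = (23.4 °C − 8.46 °C)/0.09120 = 164 W

Q = 164 W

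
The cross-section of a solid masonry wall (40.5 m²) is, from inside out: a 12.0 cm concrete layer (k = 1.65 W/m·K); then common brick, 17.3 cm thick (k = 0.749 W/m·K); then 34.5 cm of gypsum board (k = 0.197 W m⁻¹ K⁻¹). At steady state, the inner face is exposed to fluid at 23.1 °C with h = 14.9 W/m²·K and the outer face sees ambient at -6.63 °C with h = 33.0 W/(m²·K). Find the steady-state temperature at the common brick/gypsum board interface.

T = 18.0 °C

Treat each layer as a resistance in series:
  R_conv,in = 1/(hA) = 1/(14.9·40.5) = 0.001657 K/W
  R_concrete = L/(kA) = 0.120/(1.65·40.5) = 0.001796 K/W
  R_common brick = L/(kA) = 0.173/(0.749·40.5) = 0.005703 K/W
  R_gypsum board = L/(kA) = 0.345/(0.197·40.5) = 0.04324 K/W
  R_conv,out = 1/(hA) = 1/(33.0·40.5) = 7.482×10^-4 K/W
ΣR = 0.001657 + 0.001796 + 0.005703 + 0.04324 + 7.482×10^-4 = 0.05314 K/W
Q = ΔT/ΣR = (23.1 °C − -6.63 °C)/0.05314 = 559.5 W
From the inner boundary to the common brick/gypsum board interface, ΣR_partial = 0.009156 K/W.
T_interface = T_in − Q·ΣR_partial = 23.1 °C − (559.5)(0.009156) = 18.0 °C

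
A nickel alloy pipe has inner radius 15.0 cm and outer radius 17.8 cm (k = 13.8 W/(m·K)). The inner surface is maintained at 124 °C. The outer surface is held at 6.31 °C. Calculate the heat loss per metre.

Q' = 2πk·ΔT/ln(r₂/r₁) = 2π × 13.8 × 117.69 / ln(0.178/0.150) = 59600 W/m

Q' = 59.6 kW/m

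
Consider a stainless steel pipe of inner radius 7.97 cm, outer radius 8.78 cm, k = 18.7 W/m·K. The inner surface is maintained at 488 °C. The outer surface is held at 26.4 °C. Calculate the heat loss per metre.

Q' = 2πk·ΔT/ln(r₂/r₁) = 2π × 18.7 × 461.6 / ln(0.0878/0.0797) = 5.60×10^5 W/m

Q' = 560 kW/m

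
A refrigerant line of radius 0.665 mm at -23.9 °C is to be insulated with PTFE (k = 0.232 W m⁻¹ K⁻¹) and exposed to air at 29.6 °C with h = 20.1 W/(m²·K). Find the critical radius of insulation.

r_cr = 1.15 cm

For a cylinder, r_cr = k_ins/h = 0.232/20.1 = 0.0115 m = 1.15 cm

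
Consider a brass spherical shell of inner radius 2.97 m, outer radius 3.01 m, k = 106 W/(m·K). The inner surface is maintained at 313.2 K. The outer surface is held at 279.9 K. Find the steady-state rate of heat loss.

Q = 4πk·ΔT/(1/r₁ − 1/r₂) = 4π × 106 × 33.3 / (1/2.97 − 1/3.01) = 9.91×10^6 W

Q = 9.91×10^6 W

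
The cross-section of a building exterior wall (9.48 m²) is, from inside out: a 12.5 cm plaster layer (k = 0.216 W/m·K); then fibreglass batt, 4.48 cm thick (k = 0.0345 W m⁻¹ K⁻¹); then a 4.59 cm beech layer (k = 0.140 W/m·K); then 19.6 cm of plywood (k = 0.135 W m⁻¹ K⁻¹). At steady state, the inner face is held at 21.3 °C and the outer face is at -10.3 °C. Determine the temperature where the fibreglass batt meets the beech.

T = 5.08 °C

Resistance network (inner→outer):
  R_plaster = L/(kA) = 0.125/(0.216·9.48) = 0.06104 K/W
  R_fibreglass batt = L/(kA) = 0.0448/(0.0345·9.48) = 0.1370 K/W
  R_beech = L/(kA) = 0.0459/(0.140·9.48) = 0.03458 K/W
  R_plywood = L/(kA) = 0.196/(0.135·9.48) = 0.1531 K/W
ΣR = 0.06104 + 0.1370 + 0.03458 + 0.1531 = 0.3857 K/W
Q = ΔT/ΣR = (21.3 °C − -10.3 °C)/0.3857 = 81.93 W
From the inner boundary to the fibreglass batt/beech interface, ΣR_partial = 0.1980 K/W.
T_interface = T_in − Q·ΣR_partial = 21.3 °C − (81.93)(0.1980) = 5.08 °C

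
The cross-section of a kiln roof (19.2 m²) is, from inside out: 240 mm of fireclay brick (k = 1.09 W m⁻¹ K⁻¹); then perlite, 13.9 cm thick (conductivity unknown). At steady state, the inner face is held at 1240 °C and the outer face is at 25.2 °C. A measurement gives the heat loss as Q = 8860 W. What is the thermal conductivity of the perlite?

ΣR = ΔT/Q = |1240 − 25.2|/8860 = 0.1371 K/W
Known resistances:
  R_fireclay brick = L/(kA) = 0.240/(1.09·19.2) = 0.01147 K/W
R_perlite = ΣR − ΣR_known = 0.1371 − 0.01147 = 0.1256 K/W
L/(kA) = 0.1256 ⇒ k = 0.139/(0.1256·19.2) = 0.0576 W/m·K

k = 0.0576 W/m·K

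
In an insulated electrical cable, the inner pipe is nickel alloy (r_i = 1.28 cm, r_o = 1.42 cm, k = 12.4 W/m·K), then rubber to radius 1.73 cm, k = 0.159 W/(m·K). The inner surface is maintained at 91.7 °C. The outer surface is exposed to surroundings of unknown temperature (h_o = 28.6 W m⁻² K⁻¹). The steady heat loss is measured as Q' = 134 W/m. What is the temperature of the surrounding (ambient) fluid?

Sum the resistances:
  R'_nickel alloy = ln(0.0142/0.0128)/(2πk) = 0.1038/(2π·12.4) = 0.001332 m·K/W
  R'_rubber = ln(0.0173/0.0142)/(2πk) = 0.1975/(2π·0.159) = 0.1977 m·K/W
  R'_conv,out = 1/(2πr h) = 1/(2π·0.0173·28.6) = 0.3217 m·K/W
ΣR = 0.5207 m·K/W
ΔT = Q'·ΣR = 134 × 0.5207 = 69.77 K
Heat flows outward, so T_out = T_in − ΔT = 91.7 − 69.77 = 21.9 °C

T_out = 21.9 °C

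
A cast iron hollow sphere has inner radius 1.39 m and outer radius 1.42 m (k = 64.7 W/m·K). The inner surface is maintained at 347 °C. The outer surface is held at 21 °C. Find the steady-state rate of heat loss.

Q = 4πk·ΔT/(1/r₁ − 1/r₂) = 4π × 64.7 × 326 / (1/1.39 − 1/1.42) = 1.74×10^7 W

Q = 1.74×10^7 W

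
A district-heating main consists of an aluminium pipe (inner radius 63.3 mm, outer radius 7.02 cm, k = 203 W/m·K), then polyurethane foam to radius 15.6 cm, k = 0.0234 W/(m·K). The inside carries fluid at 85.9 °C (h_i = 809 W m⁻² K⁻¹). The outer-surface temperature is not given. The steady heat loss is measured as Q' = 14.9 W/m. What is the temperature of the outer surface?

Sum the resistances:
  R'_conv,in = 1/(2πr h) = 1/(2π·0.0633·809) = 0.003108 m·K/W
  R'_aluminium = ln(0.0702/0.0633)/(2πk) = 0.1035/(2π·203) = 8.112×10^-5 m·K/W
  R'_polyurethane foam = ln(0.156/0.0702)/(2πk) = 0.7985/(2π·0.0234) = 5.431 m·K/W
ΣR = 5.434 m·K/W
ΔT = Q'·ΣR = 14.9 × 5.434 = 80.97 K
Heat flows outward, so T_out = T_in − ΔT = 85.9 − 80.97 = 4.93 °C

T_out = 4.93 °C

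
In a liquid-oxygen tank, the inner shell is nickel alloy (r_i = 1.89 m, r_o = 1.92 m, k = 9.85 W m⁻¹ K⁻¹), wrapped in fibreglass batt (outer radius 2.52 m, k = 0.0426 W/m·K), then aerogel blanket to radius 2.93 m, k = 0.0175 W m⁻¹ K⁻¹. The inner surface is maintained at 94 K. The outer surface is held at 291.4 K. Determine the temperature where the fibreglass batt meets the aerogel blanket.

T = 188.5 K

Series thermal resistances, inner to outer:
  R_nickel alloy = (1/1.89 − 1/1.92)/(4πk) = 0.008267/(4π·9.85) = 6.679×10^-5 K/W
  R_fibreglass batt = (1/1.92 − 1/2.52)/(4πk) = 0.1240/(4π·0.0426) = 0.2316 K/W
  R_aerogel blanket = (1/2.52 − 1/2.93)/(4πk) = 0.05553/(4π·0.0175) = 0.2525 K/W
ΣR = 6.679×10^-5 + 0.2316 + 0.2525 = 0.4842 K/W
Q = ΔT/ΣR = (94 K − 291.4 K)/0.4842 = -407.7 W
From the inner boundary to the fibreglass batt/aerogel blanket interface, ΣR_partial = 0.2317 K/W.
T_interface = T_in − Q·ΣR_partial = 94 K − (-407.7)(0.2317) = 188.5 K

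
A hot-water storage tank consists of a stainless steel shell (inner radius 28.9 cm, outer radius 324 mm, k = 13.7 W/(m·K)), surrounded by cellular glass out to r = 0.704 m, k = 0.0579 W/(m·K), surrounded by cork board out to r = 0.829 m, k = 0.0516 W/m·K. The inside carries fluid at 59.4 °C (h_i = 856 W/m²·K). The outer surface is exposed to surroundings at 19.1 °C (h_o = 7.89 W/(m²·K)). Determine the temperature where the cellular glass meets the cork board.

Resistance network (inner→outer):
  R_conv,in = 1/(4πr²h) = 1/(4π·0.289²·856) = 0.001113 K/W
  R_stainless steel = (1/0.289 − 1/0.324)/(4πk) = 0.3738/(4π·13.7) = 0.002171 K/W
  R_cellular glass = (1/0.324 − 1/0.704)/(4πk) = 1.666/(4π·0.0579) = 2.290 K/W
  R_cork board = (1/0.704 − 1/0.829)/(4πk) = 0.2142/(4π·0.0516) = 0.3303 K/W
  R_conv,out = 1/(4πr²h) = 1/(4π·0.829²·7.89) = 0.01468 K/W
ΣR = 0.001113 + 0.002171 + 2.290 + 0.3303 + 0.01468 = 2.638 K/W
Q = ΔT/ΣR = (59.4 °C − 19.1 °C)/2.638 = 15.28 W
From the inner boundary to the cellular glass/cork board interface, ΣR_partial = 2.293 K/W.
T_interface = T_in − Q·ΣR_partial = 59.4 °C − (15.28)(2.293) = 24.4 °C

T = 24.4 °C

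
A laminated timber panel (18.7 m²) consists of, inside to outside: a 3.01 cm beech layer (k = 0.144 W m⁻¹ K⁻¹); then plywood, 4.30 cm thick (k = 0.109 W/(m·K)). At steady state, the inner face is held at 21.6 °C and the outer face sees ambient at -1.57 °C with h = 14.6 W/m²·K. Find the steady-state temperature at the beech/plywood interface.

Treat each layer as a resistance in series:
  R_beech = L/(kA) = 0.0301/(0.144·18.7) = 0.01118 K/W
  R_plywood = L/(kA) = 0.0430/(0.109·18.7) = 0.02110 K/W
  R_conv,out = 1/(hA) = 1/(14.6·18.7) = 0.003663 K/W
ΣR = 0.01118 + 0.02110 + 0.003663 = 0.03594 K/W
Q = ΔT/ΣR = (21.6 °C − -1.57 °C)/0.03594 = 644.7 W
From the inner boundary to the beech/plywood interface, ΣR_partial = 0.01118 K/W.
T_interface = T_in − Q·ΣR_partial = 21.6 °C − (644.7)(0.01118) = 14.4 °C

T = 14.4 °C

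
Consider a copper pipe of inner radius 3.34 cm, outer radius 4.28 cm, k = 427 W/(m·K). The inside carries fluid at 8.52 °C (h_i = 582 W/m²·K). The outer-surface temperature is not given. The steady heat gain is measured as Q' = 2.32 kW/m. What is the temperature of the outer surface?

T_out = 27.7 °C

Sum the resistances:
  R'_conv,in = 1/(2πr h) = 1/(2π·0.0334·582) = 0.008187 m·K/W
  R'_copper = ln(0.0428/0.0334)/(2πk) = 0.2480/(2π·427) = 9.243×10^-5 m·K/W
ΣR = 0.008280 m·K/W
ΔT = Q'·ΣR = 2320 × 0.008280 = 19.21 K
Heat flows inward, so T_out = T_in + ΔT = 8.52 + 19.21 = 27.7 °C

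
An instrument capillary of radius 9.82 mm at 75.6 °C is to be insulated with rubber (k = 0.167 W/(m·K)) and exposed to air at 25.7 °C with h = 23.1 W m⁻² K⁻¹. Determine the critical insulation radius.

r_cr = 0.723 cm

For a cylinder, r_cr = k_ins/h = 0.167/23.1 = 0.00723 m = 0.723 cm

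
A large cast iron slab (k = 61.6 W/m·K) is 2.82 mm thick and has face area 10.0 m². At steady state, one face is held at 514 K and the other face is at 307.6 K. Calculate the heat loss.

Q = 45100 kW

Q = kA·ΔT/L = 61.6 × 10.0 × |514 K − 307.6 K| / 0.00282 = 4.51×10^7 W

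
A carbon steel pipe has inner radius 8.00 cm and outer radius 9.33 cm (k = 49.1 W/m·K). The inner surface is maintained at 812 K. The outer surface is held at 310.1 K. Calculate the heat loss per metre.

Q' = 1010 kW/m

Q' = 2πk·ΔT/ln(r₂/r₁) = 2π × 49.1 × 501.9 / ln(0.0933/0.0800) = 1.01×10^6 W/m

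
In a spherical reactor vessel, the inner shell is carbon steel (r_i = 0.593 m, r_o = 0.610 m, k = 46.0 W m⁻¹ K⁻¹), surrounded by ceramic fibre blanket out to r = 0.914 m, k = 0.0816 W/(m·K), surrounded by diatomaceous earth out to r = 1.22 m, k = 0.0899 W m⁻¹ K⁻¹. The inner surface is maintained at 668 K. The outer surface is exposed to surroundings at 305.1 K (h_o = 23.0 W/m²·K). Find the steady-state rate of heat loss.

Q = 467 W

Resistance network (inner→outer):
  R_carbon steel = (1/0.593 − 1/0.610)/(4πk) = 0.04700/(4π·46.0) = 8.130×10^-5 K/W
  R_ceramic fibre blanket = (1/0.610 − 1/0.914)/(4πk) = 0.5453/(4π·0.0816) = 0.5317 K/W
  R_diatomaceous earth = (1/0.914 − 1/1.22)/(4πk) = 0.2744/(4π·0.0899) = 0.2429 K/W
  R_conv,out = 1/(4πr²h) = 1/(4π·1.22²·23.0) = 0.002325 K/W
ΣR = 8.130×10^-5 + 0.5317 + 0.2429 + 0.002325 = 0.7770 K/W
Q = ΔT/ΣR = (668 K − 305.1 K)/0.7770 = 467 W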